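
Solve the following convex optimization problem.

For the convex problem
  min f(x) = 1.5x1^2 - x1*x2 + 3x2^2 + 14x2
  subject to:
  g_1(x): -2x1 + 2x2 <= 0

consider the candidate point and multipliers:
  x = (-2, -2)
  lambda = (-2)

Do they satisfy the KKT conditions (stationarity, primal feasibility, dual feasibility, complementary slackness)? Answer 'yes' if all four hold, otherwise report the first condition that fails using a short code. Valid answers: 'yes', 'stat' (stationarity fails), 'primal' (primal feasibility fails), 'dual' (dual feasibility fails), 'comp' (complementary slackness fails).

Gradient of f: grad f(x) = Q x + c = (-4, 4)
Constraint values g_i(x) = a_i^T x - b_i:
  g_1((-2, -2)) = 0
Stationarity residual: grad f(x) + sum_i lambda_i a_i = (0, 0)
  -> stationarity OK
Primal feasibility (all g_i <= 0): OK
Dual feasibility (all lambda_i >= 0): FAILS
Complementary slackness (lambda_i * g_i(x) = 0 for all i): OK

Verdict: the first failing condition is dual_feasibility -> dual.

dual


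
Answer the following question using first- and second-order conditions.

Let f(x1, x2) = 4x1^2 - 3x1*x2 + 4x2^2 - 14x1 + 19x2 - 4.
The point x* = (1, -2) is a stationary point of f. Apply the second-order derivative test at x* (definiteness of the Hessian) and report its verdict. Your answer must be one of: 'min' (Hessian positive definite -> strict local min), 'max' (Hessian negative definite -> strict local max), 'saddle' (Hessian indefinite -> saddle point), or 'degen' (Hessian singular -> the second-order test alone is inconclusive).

Compute the Hessian H = grad^2 f:
  H = [[8, -3], [-3, 8]]
Verify stationarity: grad f(x*) = H x* + g = (0, 0).
Eigenvalues of H: 5, 11.
Both eigenvalues > 0, so H is positive definite -> x* is a strict local min.

min


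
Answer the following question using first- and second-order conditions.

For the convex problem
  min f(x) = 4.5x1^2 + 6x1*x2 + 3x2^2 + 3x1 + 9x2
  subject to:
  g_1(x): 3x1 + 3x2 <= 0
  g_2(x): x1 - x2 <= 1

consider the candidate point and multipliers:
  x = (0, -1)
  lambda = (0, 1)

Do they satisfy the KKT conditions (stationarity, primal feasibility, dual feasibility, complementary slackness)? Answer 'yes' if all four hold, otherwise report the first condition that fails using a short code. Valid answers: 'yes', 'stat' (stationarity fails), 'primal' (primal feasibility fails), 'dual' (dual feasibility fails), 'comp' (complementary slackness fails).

Gradient of f: grad f(x) = Q x + c = (-3, 3)
Constraint values g_i(x) = a_i^T x - b_i:
  g_1((0, -1)) = -3
  g_2((0, -1)) = 0
Stationarity residual: grad f(x) + sum_i lambda_i a_i = (-2, 2)
  -> stationarity FAILS
Primal feasibility (all g_i <= 0): OK
Dual feasibility (all lambda_i >= 0): OK
Complementary slackness (lambda_i * g_i(x) = 0 for all i): OK

Verdict: the first failing condition is stationarity -> stat.

stat


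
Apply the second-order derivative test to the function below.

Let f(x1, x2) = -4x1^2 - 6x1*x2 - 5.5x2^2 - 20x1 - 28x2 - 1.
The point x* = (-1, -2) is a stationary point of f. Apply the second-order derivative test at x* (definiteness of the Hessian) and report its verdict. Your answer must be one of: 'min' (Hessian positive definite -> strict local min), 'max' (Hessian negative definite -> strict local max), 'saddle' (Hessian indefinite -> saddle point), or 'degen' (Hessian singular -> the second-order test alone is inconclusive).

Compute the Hessian H = grad^2 f:
  H = [[-8, -6], [-6, -11]]
Verify stationarity: grad f(x*) = H x* + g = (0, 0).
Eigenvalues of H: -15.6847, -3.3153.
Both eigenvalues < 0, so H is negative definite -> x* is a strict local max.

max


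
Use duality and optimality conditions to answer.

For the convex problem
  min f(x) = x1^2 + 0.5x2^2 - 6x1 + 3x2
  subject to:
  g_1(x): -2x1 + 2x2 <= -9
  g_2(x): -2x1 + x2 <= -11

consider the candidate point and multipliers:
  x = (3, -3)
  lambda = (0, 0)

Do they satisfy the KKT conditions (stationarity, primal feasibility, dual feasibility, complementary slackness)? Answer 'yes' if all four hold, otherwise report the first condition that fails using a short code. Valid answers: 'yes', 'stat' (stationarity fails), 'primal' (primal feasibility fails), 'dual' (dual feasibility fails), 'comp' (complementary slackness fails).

Gradient of f: grad f(x) = Q x + c = (0, 0)
Constraint values g_i(x) = a_i^T x - b_i:
  g_1((3, -3)) = -3
  g_2((3, -3)) = 2
Stationarity residual: grad f(x) + sum_i lambda_i a_i = (0, 0)
  -> stationarity OK
Primal feasibility (all g_i <= 0): FAILS
Dual feasibility (all lambda_i >= 0): OK
Complementary slackness (lambda_i * g_i(x) = 0 for all i): OK

Verdict: the first failing condition is primal_feasibility -> primal.

primal


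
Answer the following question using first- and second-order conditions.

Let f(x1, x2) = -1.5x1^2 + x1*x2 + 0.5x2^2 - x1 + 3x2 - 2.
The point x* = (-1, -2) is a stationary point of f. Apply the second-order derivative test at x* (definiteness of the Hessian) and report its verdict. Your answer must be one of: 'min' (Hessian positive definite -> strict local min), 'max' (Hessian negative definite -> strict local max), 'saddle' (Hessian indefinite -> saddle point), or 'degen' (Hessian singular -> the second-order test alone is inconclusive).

Compute the Hessian H = grad^2 f:
  H = [[-3, 1], [1, 1]]
Verify stationarity: grad f(x*) = H x* + g = (0, 0).
Eigenvalues of H: -3.2361, 1.2361.
Eigenvalues have mixed signs, so H is indefinite -> x* is a saddle point.

saddle


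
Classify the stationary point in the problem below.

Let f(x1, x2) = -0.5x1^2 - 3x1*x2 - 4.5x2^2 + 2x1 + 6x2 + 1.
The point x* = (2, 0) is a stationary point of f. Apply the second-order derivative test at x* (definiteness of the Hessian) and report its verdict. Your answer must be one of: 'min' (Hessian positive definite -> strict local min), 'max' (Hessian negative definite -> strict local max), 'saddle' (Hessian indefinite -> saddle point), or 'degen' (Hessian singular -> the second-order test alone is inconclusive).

Compute the Hessian H = grad^2 f:
  H = [[-1, -3], [-3, -9]]
Verify stationarity: grad f(x*) = H x* + g = (0, 0).
Eigenvalues of H: -10, 0.
H has a zero eigenvalue (singular; negative semidefinite but not definite), so H is neither positive definite, negative definite, nor indefinite. The second-order test alone is inconclusive -> degen.
(Indeed, f is constant along the null direction of H through x*, so x* is not a strict local extremum.)

degen


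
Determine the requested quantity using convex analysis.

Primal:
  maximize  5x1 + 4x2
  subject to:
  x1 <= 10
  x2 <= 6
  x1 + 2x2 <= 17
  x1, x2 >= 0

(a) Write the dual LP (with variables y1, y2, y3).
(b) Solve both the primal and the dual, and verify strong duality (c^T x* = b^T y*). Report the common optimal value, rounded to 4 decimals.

The standard primal-dual pair for 'max c^T x s.t. A x <= b, x >= 0' is:
  Dual:  min b^T y  s.t.  A^T y >= c,  y >= 0.

So the dual LP is:
  minimize  10y1 + 6y2 + 17y3
  subject to:
    y1 + y3 >= 5
    y2 + 2y3 >= 4
    y1, y2, y3 >= 0

Solving the primal: x* = (10, 3.5).
  primal value c^T x* = 64.
Solving the dual: y* = (3, 0, 2).
  dual value b^T y* = 64.
Strong duality: c^T x* = b^T y*. Confirmed.

64


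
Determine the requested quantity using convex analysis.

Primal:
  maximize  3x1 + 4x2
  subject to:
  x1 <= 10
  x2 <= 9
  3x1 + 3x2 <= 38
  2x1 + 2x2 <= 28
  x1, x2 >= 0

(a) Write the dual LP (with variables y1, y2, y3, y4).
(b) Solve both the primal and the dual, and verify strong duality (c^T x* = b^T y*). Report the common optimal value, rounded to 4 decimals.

The standard primal-dual pair for 'max c^T x s.t. A x <= b, x >= 0' is:
  Dual:  min b^T y  s.t.  A^T y >= c,  y >= 0.

So the dual LP is:
  minimize  10y1 + 9y2 + 38y3 + 28y4
  subject to:
    y1 + 3y3 + 2y4 >= 3
    y2 + 3y3 + 2y4 >= 4
    y1, y2, y3, y4 >= 0

Solving the primal: x* = (3.6667, 9).
  primal value c^T x* = 47.
Solving the dual: y* = (0, 1, 1, 0).
  dual value b^T y* = 47.
Strong duality: c^T x* = b^T y*. Confirmed.

47


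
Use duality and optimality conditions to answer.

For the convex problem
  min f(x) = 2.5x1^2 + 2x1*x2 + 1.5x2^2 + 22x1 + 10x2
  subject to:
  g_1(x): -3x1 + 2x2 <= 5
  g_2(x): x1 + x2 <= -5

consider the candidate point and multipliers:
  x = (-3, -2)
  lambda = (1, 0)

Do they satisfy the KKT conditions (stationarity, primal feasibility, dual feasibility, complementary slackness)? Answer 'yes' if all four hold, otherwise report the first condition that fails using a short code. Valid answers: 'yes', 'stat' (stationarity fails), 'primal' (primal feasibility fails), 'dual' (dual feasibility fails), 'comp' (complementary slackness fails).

Gradient of f: grad f(x) = Q x + c = (3, -2)
Constraint values g_i(x) = a_i^T x - b_i:
  g_1((-3, -2)) = 0
  g_2((-3, -2)) = 0
Stationarity residual: grad f(x) + sum_i lambda_i a_i = (0, 0)
  -> stationarity OK
Primal feasibility (all g_i <= 0): OK
Dual feasibility (all lambda_i >= 0): OK
Complementary slackness (lambda_i * g_i(x) = 0 for all i): OK

Verdict: yes, KKT holds.

yes


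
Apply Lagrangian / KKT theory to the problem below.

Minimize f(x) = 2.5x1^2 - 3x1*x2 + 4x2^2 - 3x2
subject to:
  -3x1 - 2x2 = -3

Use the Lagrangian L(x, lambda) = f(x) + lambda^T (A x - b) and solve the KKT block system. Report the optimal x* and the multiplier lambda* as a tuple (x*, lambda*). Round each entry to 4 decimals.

Form the Lagrangian:
  L(x, lambda) = (1/2) x^T Q x + c^T x + lambda^T (A x - b)
Stationarity (grad_x L = 0): Q x + c + A^T lambda = 0.
Primal feasibility: A x = b.

This gives the KKT block system:
  [ Q   A^T ] [ x     ]   [-c ]
  [ A    0  ] [ lambda ] = [ b ]

Solving the linear system:
  x*      = (0.5625, 0.6562)
  lambda* = (0.2812)
  f(x*)   = -0.5625

x* = (0.5625, 0.6562), lambda* = (0.2812)


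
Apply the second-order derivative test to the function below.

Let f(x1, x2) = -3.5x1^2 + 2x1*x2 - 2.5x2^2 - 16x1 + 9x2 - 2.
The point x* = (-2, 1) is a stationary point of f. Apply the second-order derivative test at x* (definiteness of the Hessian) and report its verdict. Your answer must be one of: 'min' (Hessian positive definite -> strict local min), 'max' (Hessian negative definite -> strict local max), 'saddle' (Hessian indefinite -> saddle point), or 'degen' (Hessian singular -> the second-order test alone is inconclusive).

Compute the Hessian H = grad^2 f:
  H = [[-7, 2], [2, -5]]
Verify stationarity: grad f(x*) = H x* + g = (0, 0).
Eigenvalues of H: -8.2361, -3.7639.
Both eigenvalues < 0, so H is negative definite -> x* is a strict local max.

max


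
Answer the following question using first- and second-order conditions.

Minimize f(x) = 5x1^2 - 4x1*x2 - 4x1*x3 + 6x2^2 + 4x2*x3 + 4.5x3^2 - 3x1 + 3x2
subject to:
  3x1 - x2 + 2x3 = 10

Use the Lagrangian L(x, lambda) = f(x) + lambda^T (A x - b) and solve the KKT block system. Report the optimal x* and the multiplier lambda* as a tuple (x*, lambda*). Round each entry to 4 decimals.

Form the Lagrangian:
  L(x, lambda) = (1/2) x^T Q x + c^T x + lambda^T (A x - b)
Stationarity (grad_x L = 0): Q x + c + A^T lambda = 0.
Primal feasibility: A x = b.

This gives the KKT block system:
  [ Q   A^T ] [ x     ]   [-c ]
  [ A    0  ] [ lambda ] = [ b ]

Solving the linear system:
  x*      = (1.9035, -0.5375, 1.876)
  lambda* = (-3.5602)
  f(x*)   = 14.1395

x* = (1.9035, -0.5375, 1.876), lambda* = (-3.5602)


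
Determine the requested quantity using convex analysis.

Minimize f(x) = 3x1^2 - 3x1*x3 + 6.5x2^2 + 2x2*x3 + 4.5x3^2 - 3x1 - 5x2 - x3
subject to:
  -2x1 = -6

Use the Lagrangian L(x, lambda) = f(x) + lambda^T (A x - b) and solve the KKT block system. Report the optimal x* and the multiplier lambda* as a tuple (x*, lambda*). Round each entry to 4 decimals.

Form the Lagrangian:
  L(x, lambda) = (1/2) x^T Q x + c^T x + lambda^T (A x - b)
Stationarity (grad_x L = 0): Q x + c + A^T lambda = 0.
Primal feasibility: A x = b.

This gives the KKT block system:
  [ Q   A^T ] [ x     ]   [-c ]
  [ A    0  ] [ lambda ] = [ b ]

Solving the linear system:
  x*      = (3, 0.2212, 1.0619)
  lambda* = (5.9071)
  f(x*)   = 12.1372

x* = (3, 0.2212, 1.0619), lambda* = (5.9071)


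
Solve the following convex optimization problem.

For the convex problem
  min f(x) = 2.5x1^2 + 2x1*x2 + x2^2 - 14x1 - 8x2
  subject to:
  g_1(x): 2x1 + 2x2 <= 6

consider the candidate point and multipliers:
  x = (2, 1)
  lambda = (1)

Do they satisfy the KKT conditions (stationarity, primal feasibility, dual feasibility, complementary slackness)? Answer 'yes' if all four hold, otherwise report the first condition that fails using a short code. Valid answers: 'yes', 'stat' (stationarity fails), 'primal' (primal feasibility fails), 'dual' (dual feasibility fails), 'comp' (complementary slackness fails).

Gradient of f: grad f(x) = Q x + c = (-2, -2)
Constraint values g_i(x) = a_i^T x - b_i:
  g_1((2, 1)) = 0
Stationarity residual: grad f(x) + sum_i lambda_i a_i = (0, 0)
  -> stationarity OK
Primal feasibility (all g_i <= 0): OK
Dual feasibility (all lambda_i >= 0): OK
Complementary slackness (lambda_i * g_i(x) = 0 for all i): OK

Verdict: yes, KKT holds.

yes


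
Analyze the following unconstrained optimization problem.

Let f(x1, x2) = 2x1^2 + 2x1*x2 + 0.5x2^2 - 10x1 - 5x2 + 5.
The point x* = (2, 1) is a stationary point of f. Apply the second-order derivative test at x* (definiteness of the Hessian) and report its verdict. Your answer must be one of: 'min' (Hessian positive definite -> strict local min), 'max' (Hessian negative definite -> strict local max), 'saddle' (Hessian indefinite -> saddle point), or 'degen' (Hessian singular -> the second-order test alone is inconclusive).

Compute the Hessian H = grad^2 f:
  H = [[4, 2], [2, 1]]
Verify stationarity: grad f(x*) = H x* + g = (0, 0).
Eigenvalues of H: 0, 5.
H has a zero eigenvalue (singular; positive semidefinite but not definite), so H is neither positive definite, negative definite, nor indefinite. The second-order test alone is inconclusive -> degen.
(Indeed, f is constant along the null direction of H through x*, so x* is not a strict local extremum.)

degen


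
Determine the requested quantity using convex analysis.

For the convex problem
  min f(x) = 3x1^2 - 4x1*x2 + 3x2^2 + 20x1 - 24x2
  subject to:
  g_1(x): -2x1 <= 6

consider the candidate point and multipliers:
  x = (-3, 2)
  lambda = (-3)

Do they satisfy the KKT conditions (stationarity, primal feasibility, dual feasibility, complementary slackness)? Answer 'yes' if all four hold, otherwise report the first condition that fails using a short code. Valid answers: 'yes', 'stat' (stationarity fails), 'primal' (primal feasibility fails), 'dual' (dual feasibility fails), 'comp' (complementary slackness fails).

Gradient of f: grad f(x) = Q x + c = (-6, 0)
Constraint values g_i(x) = a_i^T x - b_i:
  g_1((-3, 2)) = 0
Stationarity residual: grad f(x) + sum_i lambda_i a_i = (0, 0)
  -> stationarity OK
Primal feasibility (all g_i <= 0): OK
Dual feasibility (all lambda_i >= 0): FAILS
Complementary slackness (lambda_i * g_i(x) = 0 for all i): OK

Verdict: the first failing condition is dual_feasibility -> dual.

dual


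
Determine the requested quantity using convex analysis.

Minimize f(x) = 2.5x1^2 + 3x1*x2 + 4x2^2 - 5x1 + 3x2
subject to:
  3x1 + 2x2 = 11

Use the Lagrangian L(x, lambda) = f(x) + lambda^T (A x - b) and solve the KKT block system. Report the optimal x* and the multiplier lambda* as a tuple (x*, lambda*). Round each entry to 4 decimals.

Form the Lagrangian:
  L(x, lambda) = (1/2) x^T Q x + c^T x + lambda^T (A x - b)
Stationarity (grad_x L = 0): Q x + c + A^T lambda = 0.
Primal feasibility: A x = b.

This gives the KKT block system:
  [ Q   A^T ] [ x     ]   [-c ]
  [ A    0  ] [ lambda ] = [ b ]

Solving the linear system:
  x*      = (4.2143, -0.8214)
  lambda* = (-4.5357)
  f(x*)   = 13.1786

x* = (4.2143, -0.8214), lambda* = (-4.5357)


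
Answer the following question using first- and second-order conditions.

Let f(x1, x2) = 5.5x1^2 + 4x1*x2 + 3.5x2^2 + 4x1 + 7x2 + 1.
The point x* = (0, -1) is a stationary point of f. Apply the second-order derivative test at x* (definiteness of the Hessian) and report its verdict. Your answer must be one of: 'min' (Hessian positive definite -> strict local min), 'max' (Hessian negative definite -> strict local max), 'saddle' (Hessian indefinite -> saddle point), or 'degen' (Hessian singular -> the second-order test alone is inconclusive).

Compute the Hessian H = grad^2 f:
  H = [[11, 4], [4, 7]]
Verify stationarity: grad f(x*) = H x* + g = (0, 0).
Eigenvalues of H: 4.5279, 13.4721.
Both eigenvalues > 0, so H is positive definite -> x* is a strict local min.

min


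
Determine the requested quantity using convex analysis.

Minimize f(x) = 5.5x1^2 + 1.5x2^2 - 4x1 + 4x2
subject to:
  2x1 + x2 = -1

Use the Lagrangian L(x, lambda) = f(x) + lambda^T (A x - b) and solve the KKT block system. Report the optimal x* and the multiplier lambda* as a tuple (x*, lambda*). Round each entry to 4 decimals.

Form the Lagrangian:
  L(x, lambda) = (1/2) x^T Q x + c^T x + lambda^T (A x - b)
Stationarity (grad_x L = 0): Q x + c + A^T lambda = 0.
Primal feasibility: A x = b.

This gives the KKT block system:
  [ Q   A^T ] [ x     ]   [-c ]
  [ A    0  ] [ lambda ] = [ b ]

Solving the linear system:
  x*      = (0.2609, -1.5217)
  lambda* = (0.5652)
  f(x*)   = -3.2826

x* = (0.2609, -1.5217), lambda* = (0.5652)


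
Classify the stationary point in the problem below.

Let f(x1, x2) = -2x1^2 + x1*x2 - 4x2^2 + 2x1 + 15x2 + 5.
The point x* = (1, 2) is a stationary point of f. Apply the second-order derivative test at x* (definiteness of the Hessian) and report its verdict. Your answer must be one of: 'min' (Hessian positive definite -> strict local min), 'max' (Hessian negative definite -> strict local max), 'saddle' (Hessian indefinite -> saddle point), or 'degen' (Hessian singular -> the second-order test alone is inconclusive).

Compute the Hessian H = grad^2 f:
  H = [[-4, 1], [1, -8]]
Verify stationarity: grad f(x*) = H x* + g = (0, 0).
Eigenvalues of H: -8.2361, -3.7639.
Both eigenvalues < 0, so H is negative definite -> x* is a strict local max.

max


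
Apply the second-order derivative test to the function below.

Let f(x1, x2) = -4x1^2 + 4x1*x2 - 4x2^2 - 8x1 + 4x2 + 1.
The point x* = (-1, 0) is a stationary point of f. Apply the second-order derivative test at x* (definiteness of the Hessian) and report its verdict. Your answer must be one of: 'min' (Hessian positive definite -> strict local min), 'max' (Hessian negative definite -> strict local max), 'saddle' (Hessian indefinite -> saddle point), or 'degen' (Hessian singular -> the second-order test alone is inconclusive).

Compute the Hessian H = grad^2 f:
  H = [[-8, 4], [4, -8]]
Verify stationarity: grad f(x*) = H x* + g = (0, 0).
Eigenvalues of H: -12, -4.
Both eigenvalues < 0, so H is negative definite -> x* is a strict local max.

max


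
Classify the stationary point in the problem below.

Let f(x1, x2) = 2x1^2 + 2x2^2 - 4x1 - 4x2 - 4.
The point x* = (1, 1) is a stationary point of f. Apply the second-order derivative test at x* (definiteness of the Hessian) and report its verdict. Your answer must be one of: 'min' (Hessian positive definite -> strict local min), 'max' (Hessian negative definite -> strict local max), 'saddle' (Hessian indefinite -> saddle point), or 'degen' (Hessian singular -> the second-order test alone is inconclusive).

Compute the Hessian H = grad^2 f:
  H = [[4, 0], [0, 4]]
Verify stationarity: grad f(x*) = H x* + g = (0, 0).
Eigenvalues of H: 4, 4.
Both eigenvalues > 0, so H is positive definite -> x* is a strict local min.

min


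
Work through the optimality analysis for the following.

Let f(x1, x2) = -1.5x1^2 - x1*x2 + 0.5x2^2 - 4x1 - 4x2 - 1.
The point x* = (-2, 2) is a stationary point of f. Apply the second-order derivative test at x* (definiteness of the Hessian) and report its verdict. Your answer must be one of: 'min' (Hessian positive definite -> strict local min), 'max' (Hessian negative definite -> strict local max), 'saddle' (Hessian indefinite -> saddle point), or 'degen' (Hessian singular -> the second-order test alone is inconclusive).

Compute the Hessian H = grad^2 f:
  H = [[-3, -1], [-1, 1]]
Verify stationarity: grad f(x*) = H x* + g = (0, 0).
Eigenvalues of H: -3.2361, 1.2361.
Eigenvalues have mixed signs, so H is indefinite -> x* is a saddle point.

saddle


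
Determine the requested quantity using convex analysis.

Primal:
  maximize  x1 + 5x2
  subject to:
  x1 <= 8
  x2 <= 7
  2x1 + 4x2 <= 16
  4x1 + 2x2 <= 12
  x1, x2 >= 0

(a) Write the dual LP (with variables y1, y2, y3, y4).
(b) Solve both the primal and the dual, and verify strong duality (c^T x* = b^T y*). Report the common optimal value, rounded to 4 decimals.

The standard primal-dual pair for 'max c^T x s.t. A x <= b, x >= 0' is:
  Dual:  min b^T y  s.t.  A^T y >= c,  y >= 0.

So the dual LP is:
  minimize  8y1 + 7y2 + 16y3 + 12y4
  subject to:
    y1 + 2y3 + 4y4 >= 1
    y2 + 4y3 + 2y4 >= 5
    y1, y2, y3, y4 >= 0

Solving the primal: x* = (0, 4).
  primal value c^T x* = 20.
Solving the dual: y* = (0, 0, 1.25, 0).
  dual value b^T y* = 20.
Strong duality: c^T x* = b^T y*. Confirmed.

20


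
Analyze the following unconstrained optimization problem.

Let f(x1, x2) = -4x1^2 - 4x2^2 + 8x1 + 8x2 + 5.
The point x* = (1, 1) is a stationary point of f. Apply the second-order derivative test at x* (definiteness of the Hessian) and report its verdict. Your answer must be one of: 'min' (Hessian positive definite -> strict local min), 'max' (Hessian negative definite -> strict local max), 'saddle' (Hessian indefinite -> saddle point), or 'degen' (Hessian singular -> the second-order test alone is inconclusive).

Compute the Hessian H = grad^2 f:
  H = [[-8, 0], [0, -8]]
Verify stationarity: grad f(x*) = H x* + g = (0, 0).
Eigenvalues of H: -8, -8.
Both eigenvalues < 0, so H is negative definite -> x* is a strict local max.

max


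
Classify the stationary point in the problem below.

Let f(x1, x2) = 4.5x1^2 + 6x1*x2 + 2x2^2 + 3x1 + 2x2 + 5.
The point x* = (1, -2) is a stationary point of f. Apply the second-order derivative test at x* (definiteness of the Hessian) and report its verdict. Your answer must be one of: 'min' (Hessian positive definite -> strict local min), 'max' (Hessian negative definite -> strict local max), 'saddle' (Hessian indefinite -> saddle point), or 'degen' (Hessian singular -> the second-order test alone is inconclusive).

Compute the Hessian H = grad^2 f:
  H = [[9, 6], [6, 4]]
Verify stationarity: grad f(x*) = H x* + g = (0, 0).
Eigenvalues of H: 0, 13.
H has a zero eigenvalue (singular; positive semidefinite but not definite), so H is neither positive definite, negative definite, nor indefinite. The second-order test alone is inconclusive -> degen.
(Indeed, f is constant along the null direction of H through x*, so x* is not a strict local extremum.)

degen


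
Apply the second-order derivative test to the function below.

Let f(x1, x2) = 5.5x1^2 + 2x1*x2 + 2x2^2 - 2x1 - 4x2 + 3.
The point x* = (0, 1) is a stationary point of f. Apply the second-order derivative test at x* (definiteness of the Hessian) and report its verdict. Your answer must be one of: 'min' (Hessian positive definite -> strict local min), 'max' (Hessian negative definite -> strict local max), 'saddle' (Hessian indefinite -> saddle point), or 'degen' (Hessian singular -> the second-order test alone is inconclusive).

Compute the Hessian H = grad^2 f:
  H = [[11, 2], [2, 4]]
Verify stationarity: grad f(x*) = H x* + g = (0, 0).
Eigenvalues of H: 3.4689, 11.5311.
Both eigenvalues > 0, so H is positive definite -> x* is a strict local min.

min


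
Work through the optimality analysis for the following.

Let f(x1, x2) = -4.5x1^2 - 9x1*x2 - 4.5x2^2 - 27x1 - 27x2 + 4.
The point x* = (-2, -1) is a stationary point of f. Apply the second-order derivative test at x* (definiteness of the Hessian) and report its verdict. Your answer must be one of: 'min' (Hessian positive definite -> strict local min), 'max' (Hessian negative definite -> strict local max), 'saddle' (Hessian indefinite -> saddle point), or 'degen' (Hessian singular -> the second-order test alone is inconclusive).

Compute the Hessian H = grad^2 f:
  H = [[-9, -9], [-9, -9]]
Verify stationarity: grad f(x*) = H x* + g = (0, 0).
Eigenvalues of H: -18, 0.
H has a zero eigenvalue (singular; negative semidefinite but not definite), so H is neither positive definite, negative definite, nor indefinite. The second-order test alone is inconclusive -> degen.
(Indeed, f is constant along the null direction of H through x*, so x* is not a strict local extremum.)

degen


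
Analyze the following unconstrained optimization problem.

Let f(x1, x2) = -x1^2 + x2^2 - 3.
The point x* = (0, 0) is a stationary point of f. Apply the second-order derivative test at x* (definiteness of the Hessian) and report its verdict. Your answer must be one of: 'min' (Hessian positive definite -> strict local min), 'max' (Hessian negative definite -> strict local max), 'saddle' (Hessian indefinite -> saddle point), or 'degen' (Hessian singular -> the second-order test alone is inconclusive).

Compute the Hessian H = grad^2 f:
  H = [[-2, 0], [0, 2]]
Verify stationarity: grad f(x*) = H x* + g = (0, 0).
Eigenvalues of H: -2, 2.
Eigenvalues have mixed signs, so H is indefinite -> x* is a saddle point.

saddle


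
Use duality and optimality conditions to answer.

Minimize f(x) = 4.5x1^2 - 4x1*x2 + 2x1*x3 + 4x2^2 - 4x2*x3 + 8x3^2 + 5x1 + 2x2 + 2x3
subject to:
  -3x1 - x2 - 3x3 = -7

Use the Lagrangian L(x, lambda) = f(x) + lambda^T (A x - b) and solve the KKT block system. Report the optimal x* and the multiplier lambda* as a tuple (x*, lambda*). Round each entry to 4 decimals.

Form the Lagrangian:
  L(x, lambda) = (1/2) x^T Q x + c^T x + lambda^T (A x - b)
Stationarity (grad_x L = 0): Q x + c + A^T lambda = 0.
Primal feasibility: A x = b.

This gives the KKT block system:
  [ Q   A^T ] [ x     ]   [-c ]
  [ A    0  ] [ lambda ] = [ b ]

Solving the linear system:
  x*      = (1.1429, 1.2143, 0.7857)
  lambda* = (4)
  f(x*)   = 18.8571

x* = (1.1429, 1.2143, 0.7857), lambda* = (4)


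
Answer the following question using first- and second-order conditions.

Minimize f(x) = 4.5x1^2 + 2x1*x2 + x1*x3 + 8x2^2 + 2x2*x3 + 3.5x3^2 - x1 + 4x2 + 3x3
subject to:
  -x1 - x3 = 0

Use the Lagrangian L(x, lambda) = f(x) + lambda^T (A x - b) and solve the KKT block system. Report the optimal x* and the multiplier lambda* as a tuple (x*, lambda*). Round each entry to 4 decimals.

Form the Lagrangian:
  L(x, lambda) = (1/2) x^T Q x + c^T x + lambda^T (A x - b)
Stationarity (grad_x L = 0): Q x + c + A^T lambda = 0.
Primal feasibility: A x = b.

This gives the KKT block system:
  [ Q   A^T ] [ x     ]   [-c ]
  [ A    0  ] [ lambda ] = [ b ]

Solving the linear system:
  x*      = (0.2857, -0.25, -0.2857)
  lambda* = (0.7857)
  f(x*)   = -1.0714

x* = (0.2857, -0.25, -0.2857), lambda* = (0.7857)


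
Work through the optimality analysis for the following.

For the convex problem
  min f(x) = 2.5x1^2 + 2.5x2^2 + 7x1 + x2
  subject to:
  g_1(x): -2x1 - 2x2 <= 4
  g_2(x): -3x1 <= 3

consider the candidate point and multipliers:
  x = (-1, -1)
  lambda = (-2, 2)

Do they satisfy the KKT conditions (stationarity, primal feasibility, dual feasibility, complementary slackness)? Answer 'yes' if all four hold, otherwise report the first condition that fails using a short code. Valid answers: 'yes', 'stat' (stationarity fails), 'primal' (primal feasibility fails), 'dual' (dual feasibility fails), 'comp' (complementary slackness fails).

Gradient of f: grad f(x) = Q x + c = (2, -4)
Constraint values g_i(x) = a_i^T x - b_i:
  g_1((-1, -1)) = 0
  g_2((-1, -1)) = 0
Stationarity residual: grad f(x) + sum_i lambda_i a_i = (0, 0)
  -> stationarity OK
Primal feasibility (all g_i <= 0): OK
Dual feasibility (all lambda_i >= 0): FAILS
Complementary slackness (lambda_i * g_i(x) = 0 for all i): OK

Verdict: the first failing condition is dual_feasibility -> dual.

dual


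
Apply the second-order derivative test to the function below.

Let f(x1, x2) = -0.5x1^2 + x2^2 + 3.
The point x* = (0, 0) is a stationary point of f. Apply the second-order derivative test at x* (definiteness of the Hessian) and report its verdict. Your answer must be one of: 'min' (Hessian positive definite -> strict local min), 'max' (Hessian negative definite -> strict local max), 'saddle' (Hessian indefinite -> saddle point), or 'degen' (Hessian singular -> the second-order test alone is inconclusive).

Compute the Hessian H = grad^2 f:
  H = [[-1, 0], [0, 2]]
Verify stationarity: grad f(x*) = H x* + g = (0, 0).
Eigenvalues of H: -1, 2.
Eigenvalues have mixed signs, so H is indefinite -> x* is a saddle point.

saddle


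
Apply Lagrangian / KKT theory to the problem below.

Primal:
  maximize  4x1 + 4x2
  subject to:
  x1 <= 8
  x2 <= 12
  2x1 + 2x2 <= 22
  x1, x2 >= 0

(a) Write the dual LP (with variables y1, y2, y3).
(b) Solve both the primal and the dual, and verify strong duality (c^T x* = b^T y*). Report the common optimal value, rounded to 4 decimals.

The standard primal-dual pair for 'max c^T x s.t. A x <= b, x >= 0' is:
  Dual:  min b^T y  s.t.  A^T y >= c,  y >= 0.

So the dual LP is:
  minimize  8y1 + 12y2 + 22y3
  subject to:
    y1 + 2y3 >= 4
    y2 + 2y3 >= 4
    y1, y2, y3 >= 0

Solving the primal: x* = (0, 11).
  primal value c^T x* = 44.
Solving the dual: y* = (0, 0, 2).
  dual value b^T y* = 44.
Strong duality: c^T x* = b^T y*. Confirmed.

44


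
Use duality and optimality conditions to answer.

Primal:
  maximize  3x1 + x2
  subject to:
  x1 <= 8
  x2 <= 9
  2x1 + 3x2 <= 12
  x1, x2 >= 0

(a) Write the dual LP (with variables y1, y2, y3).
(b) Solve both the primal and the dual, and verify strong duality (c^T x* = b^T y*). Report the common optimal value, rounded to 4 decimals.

The standard primal-dual pair for 'max c^T x s.t. A x <= b, x >= 0' is:
  Dual:  min b^T y  s.t.  A^T y >= c,  y >= 0.

So the dual LP is:
  minimize  8y1 + 9y2 + 12y3
  subject to:
    y1 + 2y3 >= 3
    y2 + 3y3 >= 1
    y1, y2, y3 >= 0

Solving the primal: x* = (6, 0).
  primal value c^T x* = 18.
Solving the dual: y* = (0, 0, 1.5).
  dual value b^T y* = 18.
Strong duality: c^T x* = b^T y*. Confirmed.

18


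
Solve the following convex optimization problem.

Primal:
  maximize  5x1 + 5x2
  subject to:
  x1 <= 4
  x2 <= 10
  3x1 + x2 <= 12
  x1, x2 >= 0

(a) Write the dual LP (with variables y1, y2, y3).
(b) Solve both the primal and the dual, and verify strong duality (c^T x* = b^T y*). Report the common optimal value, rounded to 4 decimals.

The standard primal-dual pair for 'max c^T x s.t. A x <= b, x >= 0' is:
  Dual:  min b^T y  s.t.  A^T y >= c,  y >= 0.

So the dual LP is:
  minimize  4y1 + 10y2 + 12y3
  subject to:
    y1 + 3y3 >= 5
    y2 + y3 >= 5
    y1, y2, y3 >= 0

Solving the primal: x* = (0.6667, 10).
  primal value c^T x* = 53.3333.
Solving the dual: y* = (0, 3.3333, 1.6667).
  dual value b^T y* = 53.3333.
Strong duality: c^T x* = b^T y*. Confirmed.

53.3333


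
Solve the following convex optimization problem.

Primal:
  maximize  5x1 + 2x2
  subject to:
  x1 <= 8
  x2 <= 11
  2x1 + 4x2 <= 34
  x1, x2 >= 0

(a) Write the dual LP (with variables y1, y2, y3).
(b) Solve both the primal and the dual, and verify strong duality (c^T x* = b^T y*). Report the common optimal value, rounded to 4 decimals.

The standard primal-dual pair for 'max c^T x s.t. A x <= b, x >= 0' is:
  Dual:  min b^T y  s.t.  A^T y >= c,  y >= 0.

So the dual LP is:
  minimize  8y1 + 11y2 + 34y3
  subject to:
    y1 + 2y3 >= 5
    y2 + 4y3 >= 2
    y1, y2, y3 >= 0

Solving the primal: x* = (8, 4.5).
  primal value c^T x* = 49.
Solving the dual: y* = (4, 0, 0.5).
  dual value b^T y* = 49.
Strong duality: c^T x* = b^T y*. Confirmed.

49


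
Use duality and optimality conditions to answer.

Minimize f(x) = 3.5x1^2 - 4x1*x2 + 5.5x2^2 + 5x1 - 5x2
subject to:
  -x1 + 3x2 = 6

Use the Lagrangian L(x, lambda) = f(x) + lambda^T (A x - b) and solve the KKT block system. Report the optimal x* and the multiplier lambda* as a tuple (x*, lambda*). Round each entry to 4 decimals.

Form the Lagrangian:
  L(x, lambda) = (1/2) x^T Q x + c^T x + lambda^T (A x - b)
Stationarity (grad_x L = 0): Q x + c + A^T lambda = 0.
Primal feasibility: A x = b.

This gives the KKT block system:
  [ Q   A^T ] [ x     ]   [-c ]
  [ A    0  ] [ lambda ] = [ b ]

Solving the linear system:
  x*      = (-0.48, 1.84)
  lambda* = (-5.72)
  f(x*)   = 11.36

x* = (-0.48, 1.84), lambda* = (-5.72)


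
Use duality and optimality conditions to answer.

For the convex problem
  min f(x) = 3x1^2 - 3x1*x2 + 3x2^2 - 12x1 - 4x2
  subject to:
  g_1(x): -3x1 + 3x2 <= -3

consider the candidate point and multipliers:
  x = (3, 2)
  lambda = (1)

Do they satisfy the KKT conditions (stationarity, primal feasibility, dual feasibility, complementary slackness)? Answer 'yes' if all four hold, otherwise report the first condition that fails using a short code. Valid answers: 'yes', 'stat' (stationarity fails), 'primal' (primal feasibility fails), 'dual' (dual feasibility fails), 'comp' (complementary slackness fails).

Gradient of f: grad f(x) = Q x + c = (0, -1)
Constraint values g_i(x) = a_i^T x - b_i:
  g_1((3, 2)) = 0
Stationarity residual: grad f(x) + sum_i lambda_i a_i = (-3, 2)
  -> stationarity FAILS
Primal feasibility (all g_i <= 0): OK
Dual feasibility (all lambda_i >= 0): OK
Complementary slackness (lambda_i * g_i(x) = 0 for all i): OK

Verdict: the first failing condition is stationarity -> stat.

stat


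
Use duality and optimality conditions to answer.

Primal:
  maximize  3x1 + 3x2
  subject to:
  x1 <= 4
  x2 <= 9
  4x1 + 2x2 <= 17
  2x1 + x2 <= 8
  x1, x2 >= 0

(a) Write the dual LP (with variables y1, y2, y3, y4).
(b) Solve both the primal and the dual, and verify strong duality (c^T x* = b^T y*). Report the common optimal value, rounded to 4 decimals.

The standard primal-dual pair for 'max c^T x s.t. A x <= b, x >= 0' is:
  Dual:  min b^T y  s.t.  A^T y >= c,  y >= 0.

So the dual LP is:
  minimize  4y1 + 9y2 + 17y3 + 8y4
  subject to:
    y1 + 4y3 + 2y4 >= 3
    y2 + 2y3 + y4 >= 3
    y1, y2, y3, y4 >= 0

Solving the primal: x* = (0, 8).
  primal value c^T x* = 24.
Solving the dual: y* = (0, 0, 0, 3).
  dual value b^T y* = 24.
Strong duality: c^T x* = b^T y*. Confirmed.

24


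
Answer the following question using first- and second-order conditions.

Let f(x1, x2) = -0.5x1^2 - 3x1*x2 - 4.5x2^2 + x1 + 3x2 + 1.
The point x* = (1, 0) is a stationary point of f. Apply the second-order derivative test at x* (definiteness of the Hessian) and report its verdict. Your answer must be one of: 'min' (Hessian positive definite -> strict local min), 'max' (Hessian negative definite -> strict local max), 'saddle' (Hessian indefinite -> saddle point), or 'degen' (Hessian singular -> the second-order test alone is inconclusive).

Compute the Hessian H = grad^2 f:
  H = [[-1, -3], [-3, -9]]
Verify stationarity: grad f(x*) = H x* + g = (0, 0).
Eigenvalues of H: -10, 0.
H has a zero eigenvalue (singular; negative semidefinite but not definite), so H is neither positive definite, negative definite, nor indefinite. The second-order test alone is inconclusive -> degen.
(Indeed, f is constant along the null direction of H through x*, so x* is not a strict local extremum.)

degen


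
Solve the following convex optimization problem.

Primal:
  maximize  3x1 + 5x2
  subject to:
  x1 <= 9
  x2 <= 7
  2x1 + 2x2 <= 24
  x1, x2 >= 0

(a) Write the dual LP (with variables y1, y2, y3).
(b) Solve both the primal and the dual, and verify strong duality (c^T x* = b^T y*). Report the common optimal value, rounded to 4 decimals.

The standard primal-dual pair for 'max c^T x s.t. A x <= b, x >= 0' is:
  Dual:  min b^T y  s.t.  A^T y >= c,  y >= 0.

So the dual LP is:
  minimize  9y1 + 7y2 + 24y3
  subject to:
    y1 + 2y3 >= 3
    y2 + 2y3 >= 5
    y1, y2, y3 >= 0

Solving the primal: x* = (5, 7).
  primal value c^T x* = 50.
Solving the dual: y* = (0, 2, 1.5).
  dual value b^T y* = 50.
Strong duality: c^T x* = b^T y*. Confirmed.

50


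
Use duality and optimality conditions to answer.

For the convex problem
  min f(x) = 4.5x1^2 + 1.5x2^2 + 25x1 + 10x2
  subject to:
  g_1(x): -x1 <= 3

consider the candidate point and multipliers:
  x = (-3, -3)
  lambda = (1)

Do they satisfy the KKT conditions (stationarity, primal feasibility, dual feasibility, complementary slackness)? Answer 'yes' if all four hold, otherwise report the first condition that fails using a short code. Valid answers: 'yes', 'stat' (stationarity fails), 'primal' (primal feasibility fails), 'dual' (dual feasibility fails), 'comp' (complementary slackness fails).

Gradient of f: grad f(x) = Q x + c = (-2, 1)
Constraint values g_i(x) = a_i^T x - b_i:
  g_1((-3, -3)) = 0
Stationarity residual: grad f(x) + sum_i lambda_i a_i = (-3, 1)
  -> stationarity FAILS
Primal feasibility (all g_i <= 0): OK
Dual feasibility (all lambda_i >= 0): OK
Complementary slackness (lambda_i * g_i(x) = 0 for all i): OK

Verdict: the first failing condition is stationarity -> stat.

stat


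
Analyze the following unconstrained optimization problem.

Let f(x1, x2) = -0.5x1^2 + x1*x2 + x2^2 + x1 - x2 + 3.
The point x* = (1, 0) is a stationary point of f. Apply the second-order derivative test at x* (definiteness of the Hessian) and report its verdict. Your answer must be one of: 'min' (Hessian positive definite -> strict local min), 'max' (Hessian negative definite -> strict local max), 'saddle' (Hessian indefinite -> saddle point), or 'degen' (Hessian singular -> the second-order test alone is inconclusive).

Compute the Hessian H = grad^2 f:
  H = [[-1, 1], [1, 2]]
Verify stationarity: grad f(x*) = H x* + g = (0, 0).
Eigenvalues of H: -1.3028, 2.3028.
Eigenvalues have mixed signs, so H is indefinite -> x* is a saddle point.

saddle


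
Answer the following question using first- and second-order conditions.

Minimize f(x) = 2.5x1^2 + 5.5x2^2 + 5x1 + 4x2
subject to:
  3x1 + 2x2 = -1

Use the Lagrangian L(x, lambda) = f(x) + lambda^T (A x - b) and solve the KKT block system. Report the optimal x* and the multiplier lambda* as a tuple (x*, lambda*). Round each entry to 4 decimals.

Form the Lagrangian:
  L(x, lambda) = (1/2) x^T Q x + c^T x + lambda^T (A x - b)
Stationarity (grad_x L = 0): Q x + c + A^T lambda = 0.
Primal feasibility: A x = b.

This gives the KKT block system:
  [ Q   A^T ] [ x     ]   [-c ]
  [ A    0  ] [ lambda ] = [ b ]

Solving the linear system:
  x*      = (-0.2437, -0.1345)
  lambda* = (-1.2605)
  f(x*)   = -1.5084

x* = (-0.2437, -0.1345), lambda* = (-1.2605)


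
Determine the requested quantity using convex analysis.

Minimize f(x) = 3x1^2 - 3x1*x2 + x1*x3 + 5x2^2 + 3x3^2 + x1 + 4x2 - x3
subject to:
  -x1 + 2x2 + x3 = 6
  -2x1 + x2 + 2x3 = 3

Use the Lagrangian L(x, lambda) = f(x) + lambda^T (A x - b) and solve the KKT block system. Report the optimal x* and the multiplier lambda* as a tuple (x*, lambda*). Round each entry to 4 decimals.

Form the Lagrangian:
  L(x, lambda) = (1/2) x^T Q x + c^T x + lambda^T (A x - b)
Stationarity (grad_x L = 0): Q x + c + A^T lambda = 0.
Primal feasibility: A x = b.

This gives the KKT block system:
  [ Q   A^T ] [ x     ]   [-c ]
  [ A    0  ] [ lambda ] = [ b ]

Solving the linear system:
  x*      = (0.6429, 3, 0.6429)
  lambda* = (-20.2143, 8.3571)
  f(x*)   = 54.1071

x* = (0.6429, 3, 0.6429), lambda* = (-20.2143, 8.3571)


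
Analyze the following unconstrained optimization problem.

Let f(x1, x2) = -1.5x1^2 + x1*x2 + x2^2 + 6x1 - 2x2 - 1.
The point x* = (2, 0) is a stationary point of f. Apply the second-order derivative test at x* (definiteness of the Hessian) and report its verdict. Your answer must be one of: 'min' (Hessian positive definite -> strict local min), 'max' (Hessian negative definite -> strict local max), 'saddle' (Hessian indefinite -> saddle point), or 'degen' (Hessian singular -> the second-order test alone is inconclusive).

Compute the Hessian H = grad^2 f:
  H = [[-3, 1], [1, 2]]
Verify stationarity: grad f(x*) = H x* + g = (0, 0).
Eigenvalues of H: -3.1926, 2.1926.
Eigenvalues have mixed signs, so H is indefinite -> x* is a saddle point.

saddle
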